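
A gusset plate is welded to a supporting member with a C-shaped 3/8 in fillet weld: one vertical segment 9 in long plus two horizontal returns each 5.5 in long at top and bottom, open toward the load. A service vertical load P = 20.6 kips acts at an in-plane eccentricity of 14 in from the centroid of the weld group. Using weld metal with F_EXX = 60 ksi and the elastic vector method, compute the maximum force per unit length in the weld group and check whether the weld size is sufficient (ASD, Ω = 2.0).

Total weld length L_w = 20 in. Treat welds as unit-width lines.
Centroid: x̄ = 2×5.5×2.75 / 20 = 1.512 in from the vertical weld.
Polar moment about centroid: J = I_x + I_y = [9³/12 + 2×5.5×4.5²] + [9×1.512² + 2(5.5³/12 + 5.5×1.238²)] = 348.7 in³.
Direct shear f_v = P/L_w = 20.6 / 20 = 1.03 kip/in (vertical).
Torsion M = P·e = 20.6 × 14 = 288.4 kip·in.
Critical point at (x, y) = (3.987, 4.5) from centroid. f_tx = M·y/J = 3.722 kip/in; f_ty = M·x/J = 3.298 kip/in.
Resultant f_max = √[f_tx² + (f_v + f_ty)²] = √[3.722² + (1.03 + 3.298)²] = 5.709 kip/in.
Capacity per unit length: r_n/Ω = (1/2.0) × 0.6 × 60 × (0.707 × 0.375) = 4.772 kip/in.
5.709 > 4.772 → NOT adequate.

f_max ≈ 5.71 kip/in; NOT adequate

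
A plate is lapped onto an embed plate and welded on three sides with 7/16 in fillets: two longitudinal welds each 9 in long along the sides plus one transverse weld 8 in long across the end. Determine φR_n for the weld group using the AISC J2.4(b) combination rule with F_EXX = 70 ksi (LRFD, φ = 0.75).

t_e = 0.707 × 0.4375 = 0.3093 in.
R_nwl = 0.6 × 70 × 0.3093 × 18 = 233.8 kip (longitudinal, 2 welds).
R_nwt = 0.6 × 70 × 0.3093 × 8 = 103.9 kip (transverse, base value).
(i) R_nwl + R_nwt = 337.8 kip; (ii) 0.85 R_nwl + 1.5 R_nwt = 354.7 kip.
R_n = max = 354.7 kip [governs: (ii)]; φR_n = 266 kip.

φR_n ≈ 266 kip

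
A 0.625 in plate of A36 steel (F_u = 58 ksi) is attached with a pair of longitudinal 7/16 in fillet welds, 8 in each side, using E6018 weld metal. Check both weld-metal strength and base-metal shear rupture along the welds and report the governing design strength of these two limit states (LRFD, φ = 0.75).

φR_n ≈ 134 kip (weld metal governs)

E60XX → F_EXX = 60 ksi.
t_e = 0.707 × 0.4375 = 0.3093 in; L = 16 in.
Weld metal: φR_n = 0.75 × 0.6 × 60 × 0.3093 × 16 = 133.6 kip.
Base metal (shear rupture): φR_n = 0.75 × 0.6 × 58 × 0.625 × 16 = 261 kip.
Governing: weld metal.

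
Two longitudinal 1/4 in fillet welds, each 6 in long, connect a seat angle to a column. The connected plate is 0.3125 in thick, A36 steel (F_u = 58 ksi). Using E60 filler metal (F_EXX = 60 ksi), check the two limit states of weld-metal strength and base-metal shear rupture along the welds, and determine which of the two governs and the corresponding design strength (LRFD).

φR_n ≈ 57.3 kips (weld metal governs)

t_e = 0.707 × 0.25 = 0.1767 in; L = 12 in.
Weld metal: φR_n = 0.75 × 0.6 × 60 × 0.1767 × 12 = 57.27 kips.
Base metal (shear rupture): φR_n = 0.75 × 0.6 × 58 × 0.3125 × 12 = 97.88 kips.
Governing: weld metal.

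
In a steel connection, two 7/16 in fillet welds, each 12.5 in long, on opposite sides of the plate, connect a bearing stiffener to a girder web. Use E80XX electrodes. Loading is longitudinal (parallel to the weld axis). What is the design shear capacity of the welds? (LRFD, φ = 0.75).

φR_n ≈ 278 kip

E80XX → F_EXX = 80 ksi.
Effective throat t_e = 0.707 × 0.4375 = 0.3093 in.
Total length L = 25 in; A_we = 0.3093 × 25 = 7.733 in².
F_nw = 0.6 F_EXX = 0.6 × 80 = 48 ksi.
φR_n = 0.75 × 48 × 7.733 = 278.4 kip.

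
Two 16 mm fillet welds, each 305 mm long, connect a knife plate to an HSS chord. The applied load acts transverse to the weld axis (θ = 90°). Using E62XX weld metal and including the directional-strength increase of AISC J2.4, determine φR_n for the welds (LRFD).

E62XX → F_EXX = 620 MPa.
t_e = 0.707 × 16 = 11.31 mm; A_we = 11.31 × 610 = 6900 mm².
Directional factor: 1.0 + 0.5 sin^1.5(90°) = 1.5.
F_nw = 0.6 × 620 × 1.5 = 558 MPa.
φR_n = 0.75 × 558 × 6900 × 10⁻³ = 2888 kN.

φR_n ≈ 2890 kN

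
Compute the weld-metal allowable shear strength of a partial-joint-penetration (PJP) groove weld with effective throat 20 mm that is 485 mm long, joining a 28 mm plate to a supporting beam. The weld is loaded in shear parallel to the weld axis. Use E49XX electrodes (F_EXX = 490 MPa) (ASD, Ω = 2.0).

Effective throat (given) t_e = 20 mm.
A_we = 20 × 485 = 9700 mm².
F_nw = 0.6 F_EXX = 294 MPa.
R_n/Ω = (294 × 9700) / 2.0 × 10⁻³ = 1426 kN.

R_n/Ω ≈ 1430 kN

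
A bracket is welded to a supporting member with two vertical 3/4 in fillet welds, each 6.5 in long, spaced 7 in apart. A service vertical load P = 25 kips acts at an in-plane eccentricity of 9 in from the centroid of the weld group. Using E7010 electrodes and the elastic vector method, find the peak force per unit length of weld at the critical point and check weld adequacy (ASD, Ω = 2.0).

E70XX → F_EXX = 70 ksi.
Total weld length L_w = 13 in. Treat welds as unit-width lines.
Polar moment about centroid: J = 2[d³/12 + d(b/2)²] = 2[6.5³/12 + 6.5×3.5²] = 205 in³.
Direct shear f_v = P/L_w = 25 / 13 = 1.923 kip/in (vertical).
Torsion M = P·e = 25 × 9 = 225 kip·in.
Critical point at (x, y) = (3.5, 3.25) from centroid. f_tx = M·y/J = 3.567 kip/in; f_ty = M·x/J = 3.841 kip/in.
Resultant f_max = √[f_tx² + (f_v + f_ty)²] = √[3.567² + (1.923 + 3.841)²] = 6.778 kip/in.
Capacity per unit length: r_n/Ω = (1/2.0) × 0.6 × 70 × (0.707 × 0.75) = 11.14 kip/in.
6.778 ≤ 11.14 → adequate.

f_max ≈ 6.78 kip/in; adequate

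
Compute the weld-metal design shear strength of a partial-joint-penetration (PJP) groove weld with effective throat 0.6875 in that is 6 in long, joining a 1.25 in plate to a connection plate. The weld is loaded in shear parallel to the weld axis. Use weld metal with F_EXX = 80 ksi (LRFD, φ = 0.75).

Effective throat (given) t_e = 0.6875 in.
A_we = 0.6875 × 6 = 4.125 in².
F_nw = 0.6 F_EXX = 48 ksi.
φR_n = 0.75 × 48 × 4.125 = 148.5 kips.

φR_n ≈ 148 kips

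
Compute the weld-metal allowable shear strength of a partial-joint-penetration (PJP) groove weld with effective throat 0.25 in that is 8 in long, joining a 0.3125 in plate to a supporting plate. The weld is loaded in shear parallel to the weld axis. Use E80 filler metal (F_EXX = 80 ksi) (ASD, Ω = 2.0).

Effective throat (given) t_e = 0.25 in.
A_we = 0.25 × 8 = 2 in².
F_nw = 0.6 F_EXX = 48 ksi.
R_n/Ω = (48 × 2) / 2.0 = 48 kip.

R_n/Ω ≈ 48 kip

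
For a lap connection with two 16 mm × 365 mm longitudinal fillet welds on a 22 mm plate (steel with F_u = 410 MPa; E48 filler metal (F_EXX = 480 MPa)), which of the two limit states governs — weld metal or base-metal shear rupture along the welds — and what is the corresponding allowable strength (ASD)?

t_e = 0.707 × 16 = 11.31 mm; L = 730 mm.
Weld metal: R_n/Ω = (1/2.0) × 0.6 × 480 × 11.31 × 730 × 10⁻³ = 1189 kN.
Base metal (shear rupture): R_n/Ω = (1/2.0) × 0.6 × 410 × 22 × 730 × 10⁻³ = 1975 kN.
Governing: weld metal.

R_n/Ω ≈ 1190 kN (weld metal governs)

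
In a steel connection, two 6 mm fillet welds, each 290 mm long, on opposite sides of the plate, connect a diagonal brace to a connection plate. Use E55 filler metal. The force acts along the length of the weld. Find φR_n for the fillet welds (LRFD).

E55XX → F_EXX = 550 MPa.
Effective throat t_e = 0.707 × 6 = 4.242 mm.
Total length L = 580 mm; A_we = 4.242 × 580 = 2460 mm².
F_nw = 0.6 F_EXX = 0.6 × 550 = 330 MPa.
φR_n = 0.75 × 330 × 2460 × 10⁻³ = 608.9 kN.

φR_n ≈ 609 kN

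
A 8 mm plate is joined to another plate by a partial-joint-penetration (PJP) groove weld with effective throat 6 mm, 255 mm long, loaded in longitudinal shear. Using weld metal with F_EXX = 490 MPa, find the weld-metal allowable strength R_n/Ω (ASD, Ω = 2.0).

R_n/Ω ≈ 225 kN

Effective throat (given) t_e = 6 mm.
A_we = 6 × 255 = 1530 mm².
F_nw = 0.6 F_EXX = 294 MPa.
R_n/Ω = (294 × 1530) / 2.0 × 10⁻³ = 224.9 kN.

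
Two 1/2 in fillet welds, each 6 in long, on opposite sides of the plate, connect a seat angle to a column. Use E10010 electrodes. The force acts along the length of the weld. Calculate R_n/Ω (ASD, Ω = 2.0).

E100XX → F_EXX = 100 ksi.
Effective throat t_e = 0.707 × 0.5 = 0.3535 in.
Total length L = 12 in; A_we = 0.3535 × 12 = 4.242 in².
F_nw = 0.6 F_EXX = 0.6 × 100 = 60 ksi.
R_n = 60 × 4.242 = 254.5 kip; R_n/Ω = 254.5/2.0 = 127.3 kip.

R_n/Ω ≈ 127 kip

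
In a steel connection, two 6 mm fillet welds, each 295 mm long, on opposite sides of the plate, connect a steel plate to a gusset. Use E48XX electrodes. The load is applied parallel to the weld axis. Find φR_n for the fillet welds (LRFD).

E48XX → F_EXX = 480 MPa.
Effective throat t_e = 0.707 × 6 = 4.242 mm.
Total length L = 590 mm; A_we = 4.242 × 590 = 2503 mm².
F_nw = 0.6 F_EXX = 0.6 × 480 = 288 MPa.
φR_n = 0.75 × 288 × 2503 × 10⁻³ = 540.6 kN.

φR_n ≈ 541 kN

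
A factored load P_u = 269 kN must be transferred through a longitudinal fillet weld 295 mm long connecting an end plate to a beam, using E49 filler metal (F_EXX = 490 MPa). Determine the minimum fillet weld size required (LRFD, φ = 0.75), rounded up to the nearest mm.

Total weld length L = 295 mm.
Required throat t_e = P_u / (φ × 0.6 F_EXX × L) = 269 / (0.75 × 0.6 × 490 × 295 × 10⁻³) = 4.135 mm.
Required leg w = t_e / 0.707 = 5.849 mm → use 6 mm.

w = 6 mm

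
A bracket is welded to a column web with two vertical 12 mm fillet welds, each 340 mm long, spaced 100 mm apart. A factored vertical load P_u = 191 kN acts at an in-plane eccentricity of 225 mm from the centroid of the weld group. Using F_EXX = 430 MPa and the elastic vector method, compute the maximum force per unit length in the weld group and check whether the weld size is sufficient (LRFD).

f_max ≈ 1040 N/mm; adequate

Total weld length L_w = 680 mm. Treat welds as unit-width lines.
Polar moment about centroid: J = 2[d³/12 + d(b/2)²] = 2[340³/12 + 340×50²] = 8251000 mm³.
Direct shear f_v = P/L_w = 191×10³ / 680 = 280.9 N/mm (vertical).
Torsion M = P·e = 191×10³ × 225 = 42975000 N·mm.
Critical point at (x, y) = (50, 170) from centroid. f_tx = M·y/J = 885.5 N/mm; f_ty = M·x/J = 260.4 N/mm.
Resultant f_max = √[f_tx² + (f_v + f_ty)²] = √[885.5² + (280.9 + 260.4)²] = 1038 N/mm.
Capacity per unit length: φr_n = 0.75 × 0.6 × 430 × (0.707 × 12) = 1642 N/mm.
1038 ≤ 1642 → adequate.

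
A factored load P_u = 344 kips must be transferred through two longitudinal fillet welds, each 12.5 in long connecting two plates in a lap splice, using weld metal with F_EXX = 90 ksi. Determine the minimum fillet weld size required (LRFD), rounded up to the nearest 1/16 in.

Total weld length L = 25 in.
Required throat t_e = P_u / (φ × 0.6 F_EXX × L) = 344 / (0.75 × 0.6 × 90 × 25) = 0.3398 in.
Required leg w = t_e / 0.707 = 0.4806 in → use 1/2 in.

w = 1/2 in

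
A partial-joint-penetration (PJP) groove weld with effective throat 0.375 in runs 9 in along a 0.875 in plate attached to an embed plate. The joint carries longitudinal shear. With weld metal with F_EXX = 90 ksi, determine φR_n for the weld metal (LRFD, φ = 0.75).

φR_n ≈ 137 kip

Effective throat (given) t_e = 0.375 in.
A_we = 0.375 × 9 = 3.375 in².
F_nw = 0.6 F_EXX = 54 ksi.
φR_n = 0.75 × 54 × 3.375 = 136.7 kip.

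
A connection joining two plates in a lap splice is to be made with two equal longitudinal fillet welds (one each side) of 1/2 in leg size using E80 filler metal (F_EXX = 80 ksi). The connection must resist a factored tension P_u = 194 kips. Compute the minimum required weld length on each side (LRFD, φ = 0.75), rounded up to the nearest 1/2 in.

L = 8 in on each side

Throat t_e = 0.707 × 0.5 = 0.3535 in.
φr_n = 0.75 × 0.6 × 80 × 0.3535 = 12.73 kips/in.
L_req = P_u / φr_n = 194 / 12.73 = 15.24 in total.
Per side: 15.24 / 2 = 7.622 in.
Round up → use L = 8 in on each side.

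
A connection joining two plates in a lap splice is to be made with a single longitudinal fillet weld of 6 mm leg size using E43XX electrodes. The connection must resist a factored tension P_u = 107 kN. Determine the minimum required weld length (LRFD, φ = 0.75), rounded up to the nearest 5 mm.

E43XX → F_EXX = 430 MPa.
Throat t_e = 0.707 × 6 = 4.242 mm.
φr_n = 0.75 × 0.6 × 430 × 4.242 × 10⁻³ = 0.8208 kN/mm.
L_req = P_u / φr_n = 107 / 0.8208 = 130.4 mm total.
Round up → use L = 135 mm.

L = 135 mm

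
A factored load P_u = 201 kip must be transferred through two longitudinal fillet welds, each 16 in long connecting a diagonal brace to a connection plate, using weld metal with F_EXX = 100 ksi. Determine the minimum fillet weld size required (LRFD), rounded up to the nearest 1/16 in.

w = 1/4 in

Total weld length L = 32 in.
Required throat t_e = P_u / (φ × 0.6 F_EXX × L) = 201 / (0.75 × 0.6 × 100 × 32) = 0.1396 in.
Required leg w = t_e / 0.707 = 0.1974 in → use 1/4 in.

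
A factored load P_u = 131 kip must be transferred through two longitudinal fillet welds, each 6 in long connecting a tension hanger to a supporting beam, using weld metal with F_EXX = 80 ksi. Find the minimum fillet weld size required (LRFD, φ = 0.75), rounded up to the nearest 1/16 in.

w = 7/16 in

Total weld length L = 12 in.
Required throat t_e = P_u / (φ × 0.6 F_EXX × L) = 131 / (0.75 × 0.6 × 80 × 12) = 0.3032 in.
Required leg w = t_e / 0.707 = 0.4289 in → use 7/16 in.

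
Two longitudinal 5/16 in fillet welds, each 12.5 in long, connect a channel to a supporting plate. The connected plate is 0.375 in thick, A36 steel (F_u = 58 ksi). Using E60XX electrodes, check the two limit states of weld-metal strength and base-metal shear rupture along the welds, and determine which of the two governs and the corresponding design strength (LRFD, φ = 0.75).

E60XX → F_EXX = 60 ksi.
t_e = 0.707 × 0.3125 = 0.2209 in; L = 25 in.
Weld metal: φR_n = 0.75 × 0.6 × 60 × 0.2209 × 25 = 149.1 kips.
Base metal (shear rupture): φR_n = 0.75 × 0.6 × 58 × 0.375 × 25 = 244.7 kips.
Governing: weld metal.

φR_n ≈ 149 kips (weld metal governs)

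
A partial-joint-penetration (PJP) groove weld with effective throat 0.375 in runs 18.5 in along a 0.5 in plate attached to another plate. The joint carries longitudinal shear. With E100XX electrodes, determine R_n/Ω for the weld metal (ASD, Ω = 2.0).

E100XX → F_EXX = 100 ksi.
Effective throat (given) t_e = 0.375 in.
A_we = 0.375 × 18.5 = 6.938 in².
F_nw = 0.6 F_EXX = 60 ksi.
R_n/Ω = (60 × 6.938) / 2.0 = 208.1 kip.

R_n/Ω ≈ 208 kip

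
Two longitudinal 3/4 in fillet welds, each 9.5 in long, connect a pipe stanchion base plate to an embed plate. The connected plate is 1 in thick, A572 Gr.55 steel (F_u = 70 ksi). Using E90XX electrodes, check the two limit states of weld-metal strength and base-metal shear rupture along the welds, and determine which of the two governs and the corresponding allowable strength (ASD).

E90XX → F_EXX = 90 ksi.
t_e = 0.707 × 0.75 = 0.5302 in; L = 19 in.
Weld metal: R_n/Ω = (1/2.0) × 0.6 × 90 × 0.5302 × 19 = 272 kips.
Base metal (shear rupture): R_n/Ω = (1/2.0) × 0.6 × 70 × 1 × 19 = 399 kips.
Governing: weld metal.

R_n/Ω ≈ 272 kips (weld metal governs)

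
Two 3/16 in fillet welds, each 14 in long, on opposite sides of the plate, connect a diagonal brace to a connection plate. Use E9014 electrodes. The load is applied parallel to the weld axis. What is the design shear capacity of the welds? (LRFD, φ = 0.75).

φR_n ≈ 150 kip

E90XX → F_EXX = 90 ksi.
Effective throat t_e = 0.707 × 0.1875 = 0.1326 in.
Total length L = 28 in; A_we = 0.1326 × 28 = 3.712 in².
F_nw = 0.6 F_EXX = 0.6 × 90 = 54 ksi.
φR_n = 0.75 × 54 × 3.712 = 150.3 kip.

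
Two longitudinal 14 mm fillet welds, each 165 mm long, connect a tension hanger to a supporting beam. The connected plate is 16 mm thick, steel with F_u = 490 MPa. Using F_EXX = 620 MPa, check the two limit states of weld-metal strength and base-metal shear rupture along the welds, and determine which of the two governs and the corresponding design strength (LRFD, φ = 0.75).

φR_n ≈ 911 kN (weld metal governs)

t_e = 0.707 × 14 = 9.898 mm; L = 330 mm.
Weld metal: φR_n = 0.75 × 0.6 × 620 × 9.898 × 330 × 10⁻³ = 911.3 kN.
Base metal (shear rupture): φR_n = 0.75 × 0.6 × 490 × 16 × 330 × 10⁻³ = 1164 kN.
Governing: weld metal.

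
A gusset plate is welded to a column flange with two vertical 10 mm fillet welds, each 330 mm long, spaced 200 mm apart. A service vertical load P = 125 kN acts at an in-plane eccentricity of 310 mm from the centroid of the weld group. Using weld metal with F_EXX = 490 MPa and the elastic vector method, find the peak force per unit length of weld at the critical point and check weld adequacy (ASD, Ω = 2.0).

f_max ≈ 711 N/mm; adequate

Total weld length L_w = 660 mm. Treat welds as unit-width lines.
Polar moment about centroid: J = 2[d³/12 + d(b/2)²] = 2[330³/12 + 330×100²] = 12590000 mm³.
Direct shear f_v = P/L_w = 125×10³ / 660 = 189.4 N/mm (vertical).
Torsion M = P·e = 125×10³ × 310 = 38750000 N·mm.
Critical point at (x, y) = (100, 165) from centroid. f_tx = M·y/J = 507.9 N/mm; f_ty = M·x/J = 307.8 N/mm.
Resultant f_max = √[f_tx² + (f_v + f_ty)²] = √[507.9² + (189.4 + 307.8)²] = 710.7 N/mm.
Capacity per unit length: r_n/Ω = (1/2.0) × 0.6 × 490 × (0.707 × 10) = 1039 N/mm.
710.7 ≤ 1039 → adequate.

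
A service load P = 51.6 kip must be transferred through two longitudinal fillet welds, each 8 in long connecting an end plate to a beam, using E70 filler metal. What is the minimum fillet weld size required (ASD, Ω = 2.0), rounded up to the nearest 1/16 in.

w = 1/4 in

E70XX → F_EXX = 70 ksi.
Total weld length L = 16 in.
Required throat t_e = P × Ω / (0.6 F_EXX × L) = 51.6 × 2.0 / (0.6 × 70 × 16) = 0.1536 in.
Required leg w = t_e / 0.707 = 0.2172 in → use 1/4 in.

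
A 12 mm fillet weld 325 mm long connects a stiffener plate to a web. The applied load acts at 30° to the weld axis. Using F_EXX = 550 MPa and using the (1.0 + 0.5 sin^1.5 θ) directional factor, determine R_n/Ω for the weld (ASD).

t_e = 0.707 × 12 = 8.484 mm; A_we = 8.484 × 325 = 2757 mm².
Directional factor: 1.0 + 0.5 sin^1.5(30°) = 1.177.
F_nw = 0.6 × 550 × 1.177 = 388.3 MPa.
R_n/Ω = (388.3 × 2757) / 2.0 × 10⁻³ = 535.4 kN.

R_n/Ω ≈ 535 kN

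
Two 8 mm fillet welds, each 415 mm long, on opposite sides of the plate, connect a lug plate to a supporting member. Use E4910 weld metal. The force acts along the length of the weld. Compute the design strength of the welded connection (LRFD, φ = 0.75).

E49XX → F_EXX = 490 MPa.
Effective throat t_e = 0.707 × 8 = 5.656 mm.
Total length L = 830 mm; A_we = 5.656 × 830 = 4694 mm².
F_nw = 0.6 F_EXX = 0.6 × 490 = 294 MPa.
φR_n = 0.75 × 294 × 4694 × 10⁻³ = 1035 kN.

φR_n ≈ 1040 kN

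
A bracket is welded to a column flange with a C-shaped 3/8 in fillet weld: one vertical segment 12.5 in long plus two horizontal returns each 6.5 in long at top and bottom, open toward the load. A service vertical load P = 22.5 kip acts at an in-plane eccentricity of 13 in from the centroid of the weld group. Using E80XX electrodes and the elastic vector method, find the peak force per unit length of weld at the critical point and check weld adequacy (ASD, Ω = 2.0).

f_max ≈ 3.56 kip/in; adequate

E80XX → F_EXX = 80 ksi.
Total weld length L_w = 25.5 in. Treat welds as unit-width lines.
Centroid: x̄ = 2×6.5×3.25 / 25.5 = 1.657 in from the vertical weld.
Polar moment about centroid: J = I_x + I_y = [12.5³/12 + 2×6.5×6.25²] + [12.5×1.657² + 2(6.5³/12 + 6.5×1.593²)] = 783.7 in³.
Direct shear f_v = P/L_w = 22.5 / 25.5 = 0.8824 kip/in (vertical).
Torsion M = P·e = 22.5 × 13 = 292.5 kip·in.
Critical point at (x, y) = (4.843, 6.25) from centroid. f_tx = M·y/J = 2.333 kip/in; f_ty = M·x/J = 1.808 kip/in.
Resultant f_max = √[f_tx² + (f_v + f_ty)²] = √[2.333² + (0.8824 + 1.808)²] = 3.561 kip/in.
Capacity per unit length: r_n/Ω = (1/2.0) × 0.6 × 80 × (0.707 × 0.375) = 6.363 kip/in.
3.561 ≤ 6.363 → adequate.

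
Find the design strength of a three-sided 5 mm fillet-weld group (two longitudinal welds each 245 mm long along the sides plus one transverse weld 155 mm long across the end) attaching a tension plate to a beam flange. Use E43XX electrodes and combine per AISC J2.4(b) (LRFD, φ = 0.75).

φR_n ≈ 444 kN

E43XX → F_EXX = 430 MPa.
t_e = 0.707 × 5 = 3.535 mm.
R_nwl = 0.6 × 430 × 3.535 × 490 × 10⁻³ = 446.9 kN (longitudinal, 2 welds).
R_nwt = 0.6 × 430 × 3.535 × 155 × 10⁻³ = 141.4 kN (transverse, base value).
(i) R_nwl + R_nwt = 588.3 kN; (ii) 0.85 R_nwl + 1.5 R_nwt = 591.9 kN.
R_n = max = 591.9 kN [governs: (ii)]; φR_n = 443.9 kN.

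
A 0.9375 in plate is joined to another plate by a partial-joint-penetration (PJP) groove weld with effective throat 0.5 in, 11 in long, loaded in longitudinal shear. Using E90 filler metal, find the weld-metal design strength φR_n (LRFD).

φR_n ≈ 223 kips

E90XX → F_EXX = 90 ksi.
Effective throat (given) t_e = 0.5 in.
A_we = 0.5 × 11 = 5.5 in².
F_nw = 0.6 F_EXX = 54 ksi.
φR_n = 0.75 × 54 × 5.5 = 222.8 kips.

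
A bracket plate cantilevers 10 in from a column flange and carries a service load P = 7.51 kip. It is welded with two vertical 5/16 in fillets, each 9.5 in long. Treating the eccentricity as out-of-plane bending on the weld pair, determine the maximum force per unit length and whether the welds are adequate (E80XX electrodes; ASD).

E80XX → F_EXX = 80 ksi.
L_w = 2 × 9.5 = 19 in; section modulus (unit throat) S = 2 × L²/6 = 30.08 in².
Direct shear f_v = P/L_w = 7.51/19 = 0.3953 kip/in.
Moment M = P × e = 7.51 × 10 = 75.1 kip·in; bending f_b = M/S = 2.496 kip/in.
f_max = √(f_v² + f_b²) = √(0.3953² + 2.496²) = 2.527 kip/in.
r_n/Ω = (1/2.0) × 0.6 × 80 × (0.707 × 0.3125) = 5.302 kip/in → adequate.

f_max ≈ 2.53 kip/in; adequate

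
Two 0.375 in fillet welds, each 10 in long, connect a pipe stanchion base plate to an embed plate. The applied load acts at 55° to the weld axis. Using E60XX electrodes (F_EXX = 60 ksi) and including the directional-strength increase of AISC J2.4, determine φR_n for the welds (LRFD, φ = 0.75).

φR_n ≈ 196 kip

t_e = 0.707 × 0.375 = 0.2651 in; A_we = 0.2651 × 20 = 5.303 in².
Directional factor: 1.0 + 0.5 sin^1.5(55°) = 1.371.
F_nw = 0.6 × 60 × 1.371 = 49.35 ksi.
φR_n = 0.75 × 49.35 × 5.303 = 196.2 kip.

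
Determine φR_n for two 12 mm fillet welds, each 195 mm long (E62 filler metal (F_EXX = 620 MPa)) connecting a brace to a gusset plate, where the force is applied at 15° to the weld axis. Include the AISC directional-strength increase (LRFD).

t_e = 0.707 × 12 = 8.484 mm; A_we = 8.484 × 390 = 3309 mm².
Directional factor: 1.0 + 0.5 sin^1.5(15°) = 1.066.
F_nw = 0.6 × 620 × 1.066 = 396.5 MPa.
φR_n = 0.75 × 396.5 × 3309 × 10⁻³ = 983.9 kN.

φR_n ≈ 984 kN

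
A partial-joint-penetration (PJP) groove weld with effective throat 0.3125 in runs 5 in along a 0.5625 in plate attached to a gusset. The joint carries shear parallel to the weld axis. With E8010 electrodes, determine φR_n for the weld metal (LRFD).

E80XX → F_EXX = 80 ksi.
Effective throat (given) t_e = 0.3125 in.
A_we = 0.3125 × 5 = 1.562 in².
F_nw = 0.6 F_EXX = 48 ksi.
φR_n = 0.75 × 48 × 1.562 = 56.25 kips.

φR_n ≈ 56.2 kips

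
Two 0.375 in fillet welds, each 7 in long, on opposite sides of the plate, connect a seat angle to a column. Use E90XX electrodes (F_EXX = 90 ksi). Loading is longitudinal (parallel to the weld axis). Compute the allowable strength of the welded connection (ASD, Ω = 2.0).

Effective throat t_e = 0.707 × 0.375 = 0.2651 in.
Total length L = 14 in; A_we = 0.2651 × 14 = 3.712 in².
F_nw = 0.6 F_EXX = 0.6 × 90 = 54 ksi.
R_n = 54 × 3.712 = 200.4 kip; R_n/Ω = 200.4/2.0 = 100.2 kip.

R_n/Ω ≈ 100 kip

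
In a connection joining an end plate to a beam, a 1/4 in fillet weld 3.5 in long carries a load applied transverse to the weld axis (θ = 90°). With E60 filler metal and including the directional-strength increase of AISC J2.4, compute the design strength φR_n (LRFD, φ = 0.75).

E60XX → F_EXX = 60 ksi.
t_e = 0.707 × 0.25 = 0.1767 in; A_we = 0.1767 × 3.5 = 0.6186 in².
Directional factor: 1.0 + 0.5 sin^1.5(90°) = 1.5.
F_nw = 0.6 × 60 × 1.5 = 54 ksi.
φR_n = 0.75 × 54 × 0.6186 = 25.05 kips.

φR_n ≈ 25.1 kips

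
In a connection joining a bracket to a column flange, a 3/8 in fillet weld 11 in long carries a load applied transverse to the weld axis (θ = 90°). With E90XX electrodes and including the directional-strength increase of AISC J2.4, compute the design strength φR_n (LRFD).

E90XX → F_EXX = 90 ksi.
t_e = 0.707 × 0.375 = 0.2651 in; A_we = 0.2651 × 11 = 2.916 in².
Directional factor: 1.0 + 0.5 sin^1.5(90°) = 1.5.
F_nw = 0.6 × 90 × 1.5 = 81 ksi.
φR_n = 0.75 × 81 × 2.916 = 177.2 kips.

φR_n ≈ 177 kips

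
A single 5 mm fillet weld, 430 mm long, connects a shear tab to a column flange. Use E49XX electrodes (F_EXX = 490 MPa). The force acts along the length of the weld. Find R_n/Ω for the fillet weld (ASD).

Effective throat t_e = 0.707 × 5 = 3.535 mm.
Total length L = 430 mm; A_we = 3.535 × 430 = 1520 mm².
F_nw = 0.6 F_EXX = 0.6 × 490 = 294 MPa.
R_n = 294 × 1520 × 10⁻³ = 446.9 kN; R_n/Ω = 446.9/2.0 = 223.4 kN.

R_n/Ω ≈ 223 kN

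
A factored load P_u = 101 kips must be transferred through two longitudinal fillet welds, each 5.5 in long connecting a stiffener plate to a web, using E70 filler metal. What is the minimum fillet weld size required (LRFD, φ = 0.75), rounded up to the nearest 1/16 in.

w = 7/16 in

E70XX → F_EXX = 70 ksi.
Total weld length L = 11 in.
Required throat t_e = P_u / (φ × 0.6 F_EXX × L) = 101 / (0.75 × 0.6 × 70 × 11) = 0.2915 in.
Required leg w = t_e / 0.707 = 0.4123 in → use 7/16 in.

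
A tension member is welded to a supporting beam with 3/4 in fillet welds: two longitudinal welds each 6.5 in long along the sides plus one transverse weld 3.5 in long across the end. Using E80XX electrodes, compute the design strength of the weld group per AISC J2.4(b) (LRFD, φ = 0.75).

φR_n ≈ 315 kips

E80XX → F_EXX = 80 ksi.
t_e = 0.707 × 0.75 = 0.5302 in.
R_nwl = 0.6 × 80 × 0.5302 × 13 = 330.9 kips (longitudinal, 2 welds).
R_nwt = 0.6 × 80 × 0.5302 × 3.5 = 89.08 kips (transverse, base value).
(i) R_nwl + R_nwt = 420 kips; (ii) 0.85 R_nwl + 1.5 R_nwt = 414.9 kips.
R_n = max = 420 kips [governs: (i)]; φR_n = 315 kips.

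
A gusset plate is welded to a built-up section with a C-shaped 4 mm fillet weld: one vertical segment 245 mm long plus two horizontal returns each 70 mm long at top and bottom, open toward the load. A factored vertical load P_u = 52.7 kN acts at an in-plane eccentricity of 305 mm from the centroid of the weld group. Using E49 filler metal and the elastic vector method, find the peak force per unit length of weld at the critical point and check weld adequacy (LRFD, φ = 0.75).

f_max ≈ 692 N/mm; NOT adequate

E49XX → F_EXX = 490 MPa.
Total weld length L_w = 385 mm. Treat welds as unit-width lines.
Centroid: x̄ = 2×70×35 / 385 = 12.73 mm from the vertical weld.
Polar moment about centroid: J = I_x + I_y = [245³/12 + 2×70×122.5²] + [245×12.73² + 2(70³/12 + 70×22.27²)] = 3493000 mm³.
Direct shear f_v = P/L_w = 52.7×10³ / 385 = 136.9 N/mm (vertical).
Torsion M = P·e = 52.7×10³ × 305 = 16074000 N·mm.
Critical point at (x, y) = (57.27, 122.5) from centroid. f_tx = M·y/J = 563.8 N/mm; f_ty = M·x/J = 263.6 N/mm.
Resultant f_max = √[f_tx² + (f_v + f_ty)²] = √[563.8² + (136.9 + 263.6)²] = 691.5 N/mm.
Capacity per unit length: φr_n = 0.75 × 0.6 × 490 × (0.707 × 4) = 623.6 N/mm.
691.5 > 623.6 → NOT adequate.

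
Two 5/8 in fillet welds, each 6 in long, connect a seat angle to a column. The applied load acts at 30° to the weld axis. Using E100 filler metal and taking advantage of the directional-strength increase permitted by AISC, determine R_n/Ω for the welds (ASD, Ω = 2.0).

R_n/Ω ≈ 187 kips

E100XX → F_EXX = 100 ksi.
t_e = 0.707 × 0.625 = 0.4419 in; A_we = 0.4419 × 12 = 5.302 in².
Directional factor: 1.0 + 0.5 sin^1.5(30°) = 1.177.
F_nw = 0.6 × 100 × 1.177 = 70.61 ksi.
R_n/Ω = (70.61 × 5.302) / 2.0 = 187.2 kips.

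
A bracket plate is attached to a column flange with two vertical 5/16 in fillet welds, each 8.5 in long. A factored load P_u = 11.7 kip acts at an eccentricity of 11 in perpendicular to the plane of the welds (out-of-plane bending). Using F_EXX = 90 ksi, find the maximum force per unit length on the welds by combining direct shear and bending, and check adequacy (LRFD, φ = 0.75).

L_w = 2 × 8.5 = 17 in; section modulus (unit throat) S = 2 × L²/6 = 24.08 in².
Direct shear f_v = P/L_w = 11.7/17 = 0.6882 kip/in.
Moment M = P × e = 11.7 × 11 = 128.7 kip·in; bending f_b = M/S = 5.344 kip/in.
f_max = √(f_v² + f_b²) = √(0.6882² + 5.344²) = 5.388 kip/in.
φr_n = 0.75 × 0.6 × 90 × (0.707 × 0.3125) = 8.948 kip/in → adequate.

f_max ≈ 5.39 kip/in; adequate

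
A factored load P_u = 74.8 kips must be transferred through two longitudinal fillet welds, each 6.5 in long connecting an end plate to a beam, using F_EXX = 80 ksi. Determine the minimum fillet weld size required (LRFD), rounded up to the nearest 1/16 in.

w = 1/4 in

Total weld length L = 13 in.
Required throat t_e = P_u / (φ × 0.6 F_EXX × L) = 74.8 / (0.75 × 0.6 × 80 × 13) = 0.1598 in.
Required leg w = t_e / 0.707 = 0.2261 in → use 1/4 in.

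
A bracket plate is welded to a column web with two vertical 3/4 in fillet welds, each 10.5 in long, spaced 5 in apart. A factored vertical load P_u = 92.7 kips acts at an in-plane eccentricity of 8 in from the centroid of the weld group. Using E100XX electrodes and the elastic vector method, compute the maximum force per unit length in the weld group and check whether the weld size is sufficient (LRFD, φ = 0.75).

E100XX → F_EXX = 100 ksi.
Total weld length L_w = 21 in. Treat welds as unit-width lines.
Polar moment about centroid: J = 2[d³/12 + d(b/2)²] = 2[10.5³/12 + 10.5×2.5²] = 324.2 in³.
Direct shear f_v = P/L_w = 92.7 / 21 = 4.414 kip/in (vertical).
Torsion M = P·e = 92.7 × 8 = 741.6 kip·in.
Critical point at (x, y) = (2.5, 5.25) from centroid. f_tx = M·y/J = 12.01 kip/in; f_ty = M·x/J = 5.719 kip/in.
Resultant f_max = √[f_tx² + (f_v + f_ty)²] = √[12.01² + (4.414 + 5.719)²] = 15.71 kip/in.
Capacity per unit length: φr_n = 0.75 × 0.6 × 100 × (0.707 × 0.75) = 23.86 kip/in.
15.71 ≤ 23.86 → adequate.

f_max ≈ 15.7 kip/in; adequate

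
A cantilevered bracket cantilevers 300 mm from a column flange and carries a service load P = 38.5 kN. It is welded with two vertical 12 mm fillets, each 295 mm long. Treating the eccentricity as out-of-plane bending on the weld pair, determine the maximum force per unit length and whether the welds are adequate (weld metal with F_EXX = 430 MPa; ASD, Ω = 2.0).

L_w = 2 × 295 = 590 mm; section modulus (unit throat) S = 2 × L²/6 = 29010 mm².
Direct shear f_v = P/L_w = 38.5×10³/590 = 65.25 N/mm.
Moment M = P × e = 38.5×10³ × 300 = 11550000 N·mm; bending f_b = M/S = 398.2 N/mm.
f_max = √(f_v² + f_b²) = √(65.25² + 398.2²) = 403.5 N/mm.
r_n/Ω = (1/2.0) × 0.6 × 430 × (0.707 × 12) = 1094 N/mm → adequate.

f_max ≈ 403 N/mm; adequate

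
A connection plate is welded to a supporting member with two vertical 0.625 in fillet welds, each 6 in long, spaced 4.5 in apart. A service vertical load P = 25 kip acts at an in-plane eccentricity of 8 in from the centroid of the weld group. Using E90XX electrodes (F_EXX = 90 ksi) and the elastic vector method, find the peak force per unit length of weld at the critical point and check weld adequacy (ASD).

Total weld length L_w = 12 in. Treat welds as unit-width lines.
Polar moment about centroid: J = 2[d³/12 + d(b/2)²] = 2[6³/12 + 6×2.25²] = 96.75 in³.
Direct shear f_v = P/L_w = 25 / 12 = 2.083 kip/in (vertical).
Torsion M = P·e = 25 × 8 = 200 kip·in.
Critical point at (x, y) = (2.25, 3) from centroid. f_tx = M·y/J = 6.202 kip/in; f_ty = M·x/J = 4.651 kip/in.
Resultant f_max = √[f_tx² + (f_v + f_ty)²] = √[6.202² + (2.083 + 4.651)²] = 9.155 kip/in.
Capacity per unit length: r_n/Ω = (1/2.0) × 0.6 × 90 × (0.707 × 0.625) = 11.93 kip/in.
9.155 ≤ 11.93 → adequate.

f_max ≈ 9.15 kip/in; adequate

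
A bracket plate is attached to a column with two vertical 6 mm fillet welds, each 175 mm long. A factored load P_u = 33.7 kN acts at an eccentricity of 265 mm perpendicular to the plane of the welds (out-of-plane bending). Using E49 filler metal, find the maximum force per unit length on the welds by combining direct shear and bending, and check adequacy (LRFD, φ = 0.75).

E49XX → F_EXX = 490 MPa.
L_w = 2 × 175 = 350 mm; section modulus (unit throat) S = 2 × L²/6 = 10210 mm².
Direct shear f_v = P/L_w = 33.7×10³/350 = 96.29 N/mm.
Moment M = P × e = 33.7×10³ × 265 = 8930500 N·mm; bending f_b = M/S = 874.8 N/mm.
f_max = √(f_v² + f_b²) = √(96.29² + 874.8²) = 880.1 N/mm.
φr_n = 0.75 × 0.6 × 490 × (0.707 × 6) = 935.4 N/mm → adequate.

f_max ≈ 880 N/mm; adequate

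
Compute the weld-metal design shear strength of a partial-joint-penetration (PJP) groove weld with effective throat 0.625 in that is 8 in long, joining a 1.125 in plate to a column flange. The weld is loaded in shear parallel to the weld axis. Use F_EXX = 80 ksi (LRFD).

φR_n ≈ 180 kip

Effective throat (given) t_e = 0.625 in.
A_we = 0.625 × 8 = 5 in².
F_nw = 0.6 F_EXX = 48 ksi.
φR_n = 0.75 × 48 × 5 = 180 kip.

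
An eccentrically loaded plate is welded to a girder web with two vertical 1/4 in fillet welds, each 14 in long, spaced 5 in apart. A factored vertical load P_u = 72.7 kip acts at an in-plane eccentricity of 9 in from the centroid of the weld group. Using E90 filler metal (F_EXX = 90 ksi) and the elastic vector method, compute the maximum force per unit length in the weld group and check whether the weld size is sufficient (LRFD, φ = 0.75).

Total weld length L_w = 28 in. Treat welds as unit-width lines.
Polar moment about centroid: J = 2[d³/12 + d(b/2)²] = 2[14³/12 + 14×2.5²] = 632.3 in³.
Direct shear f_v = P/L_w = 72.7 / 28 = 2.596 kip/in (vertical).
Torsion M = P·e = 72.7 × 9 = 654.3 kip·in.
Critical point at (x, y) = (2.5, 7) from centroid. f_tx = M·y/J = 7.243 kip/in; f_ty = M·x/J = 2.587 kip/in.
Resultant f_max = √[f_tx² + (f_v + f_ty)²] = √[7.243² + (2.596 + 2.587)²] = 8.907 kip/in.
Capacity per unit length: φr_n = 0.75 × 0.6 × 90 × (0.707 × 0.25) = 7.158 kip/in.
8.907 > 7.158 → NOT adequate.

f_max ≈ 8.91 kip/in; NOT adequate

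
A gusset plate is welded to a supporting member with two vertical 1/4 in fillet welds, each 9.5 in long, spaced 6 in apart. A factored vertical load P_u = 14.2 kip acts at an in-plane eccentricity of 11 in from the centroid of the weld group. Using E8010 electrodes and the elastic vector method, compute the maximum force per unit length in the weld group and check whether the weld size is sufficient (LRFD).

f_max ≈ 3.26 kip/in; adequate

E80XX → F_EXX = 80 ksi.
Total weld length L_w = 19 in. Treat welds as unit-width lines.
Polar moment about centroid: J = 2[d³/12 + d(b/2)²] = 2[9.5³/12 + 9.5×3²] = 313.9 in³.
Direct shear f_v = P/L_w = 14.2 / 19 = 0.7474 kip/in (vertical).
Torsion M = P·e = 14.2 × 11 = 156.2 kip·in.
Critical point at (x, y) = (3, 4.75) from centroid. f_tx = M·y/J = 2.364 kip/in; f_ty = M·x/J = 1.493 kip/in.
Resultant f_max = √[f_tx² + (f_v + f_ty)²] = √[2.364² + (0.7474 + 1.493)²] = 3.257 kip/in.
Capacity per unit length: φr_n = 0.75 × 0.6 × 80 × (0.707 × 0.25) = 6.363 kip/in.
3.257 ≤ 6.363 → adequate.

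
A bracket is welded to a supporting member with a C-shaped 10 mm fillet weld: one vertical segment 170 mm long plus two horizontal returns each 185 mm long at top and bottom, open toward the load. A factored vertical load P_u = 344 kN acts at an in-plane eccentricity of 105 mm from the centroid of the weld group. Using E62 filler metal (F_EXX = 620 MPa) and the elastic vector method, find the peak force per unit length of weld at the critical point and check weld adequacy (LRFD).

f_max ≈ 1610 N/mm; adequate

Total weld length L_w = 540 mm. Treat welds as unit-width lines.
Centroid: x̄ = 2×185×92.5 / 540 = 63.38 mm from the vertical weld.
Polar moment about centroid: J = I_x + I_y = [170³/12 + 2×185×85²] + [170×63.38² + 2(185³/12 + 185×29.12²)] = 5135000 mm³.
Direct shear f_v = P/L_w = 344×10³ / 540 = 637 N/mm (vertical).
Torsion M = P·e = 344×10³ × 105 = 36120000 N·mm.
Critical point at (x, y) = (121.6, 85) from centroid. f_tx = M·y/J = 597.9 N/mm; f_ty = M·x/J = 855.6 N/mm.
Resultant f_max = √[f_tx² + (f_v + f_ty)²] = √[597.9² + (637 + 855.6)²] = 1608 N/mm.
Capacity per unit length: φr_n = 0.75 × 0.6 × 620 × (0.707 × 10) = 1973 N/mm.
1608 ≤ 1973 → adequate.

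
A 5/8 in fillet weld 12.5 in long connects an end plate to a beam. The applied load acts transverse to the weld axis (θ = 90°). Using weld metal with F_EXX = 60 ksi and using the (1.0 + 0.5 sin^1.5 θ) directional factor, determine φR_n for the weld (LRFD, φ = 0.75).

t_e = 0.707 × 0.625 = 0.4419 in; A_we = 0.4419 × 12.5 = 5.523 in².
Directional factor: 1.0 + 0.5 sin^1.5(90°) = 1.5.
F_nw = 0.6 × 60 × 1.5 = 54 ksi.
φR_n = 0.75 × 54 × 5.523 = 223.7 kip.

φR_n ≈ 224 kip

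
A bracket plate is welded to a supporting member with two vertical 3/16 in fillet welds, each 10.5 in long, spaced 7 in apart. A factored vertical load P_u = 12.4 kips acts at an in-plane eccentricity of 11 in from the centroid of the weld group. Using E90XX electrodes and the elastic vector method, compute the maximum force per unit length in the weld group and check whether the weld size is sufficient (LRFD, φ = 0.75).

f_max ≈ 2.29 kip/in; adequate

E90XX → F_EXX = 90 ksi.
Total weld length L_w = 21 in. Treat welds as unit-width lines.
Polar moment about centroid: J = 2[d³/12 + d(b/2)²] = 2[10.5³/12 + 10.5×3.5²] = 450.2 in³.
Direct shear f_v = P/L_w = 12.4 / 21 = 0.5905 kip/in (vertical).
Torsion M = P·e = 12.4 × 11 = 136.4 kip·in.
Critical point at (x, y) = (3.5, 5.25) from centroid. f_tx = M·y/J = 1.591 kip/in; f_ty = M·x/J = 1.06 kip/in.
Resultant f_max = √[f_tx² + (f_v + f_ty)²] = √[1.591² + (0.5905 + 1.06)²] = 2.293 kip/in.
Capacity per unit length: φr_n = 0.75 × 0.6 × 90 × (0.707 × 0.1875) = 5.369 kip/in.
2.293 ≤ 5.369 → adequate.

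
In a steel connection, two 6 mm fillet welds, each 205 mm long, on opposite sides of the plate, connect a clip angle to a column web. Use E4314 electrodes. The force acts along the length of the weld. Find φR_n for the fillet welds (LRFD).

E43XX → F_EXX = 430 MPa.
Effective throat t_e = 0.707 × 6 = 4.242 mm.
Total length L = 410 mm; A_we = 4.242 × 410 = 1739 mm².
F_nw = 0.6 F_EXX = 0.6 × 430 = 258 MPa.
φR_n = 0.75 × 258 × 1739 × 10⁻³ = 336.5 kN.

φR_n ≈ 337 kN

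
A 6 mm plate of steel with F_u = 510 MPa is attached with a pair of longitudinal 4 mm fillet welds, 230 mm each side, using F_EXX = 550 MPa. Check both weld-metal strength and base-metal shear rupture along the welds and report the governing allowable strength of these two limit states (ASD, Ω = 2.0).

t_e = 0.707 × 4 = 2.828 mm; L = 460 mm.
Weld metal: R_n/Ω = (1/2.0) × 0.6 × 550 × 2.828 × 460 × 10⁻³ = 214.6 kN.
Base metal (shear rupture): R_n/Ω = (1/2.0) × 0.6 × 510 × 6 × 460 × 10⁻³ = 422.3 kN.
Governing: weld metal.

R_n/Ω ≈ 215 kN (weld metal governs)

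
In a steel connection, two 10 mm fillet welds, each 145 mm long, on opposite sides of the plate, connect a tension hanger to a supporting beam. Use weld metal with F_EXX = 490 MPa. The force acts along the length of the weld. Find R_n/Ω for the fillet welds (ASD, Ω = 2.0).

Effective throat t_e = 0.707 × 10 = 7.07 mm.
Total length L = 290 mm; A_we = 7.07 × 290 = 2050 mm².
F_nw = 0.6 F_EXX = 0.6 × 490 = 294 MPa.
R_n = 294 × 2050 × 10⁻³ = 602.8 kN; R_n/Ω = 602.8/2.0 = 301.4 kN.

R_n/Ω ≈ 301 kN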